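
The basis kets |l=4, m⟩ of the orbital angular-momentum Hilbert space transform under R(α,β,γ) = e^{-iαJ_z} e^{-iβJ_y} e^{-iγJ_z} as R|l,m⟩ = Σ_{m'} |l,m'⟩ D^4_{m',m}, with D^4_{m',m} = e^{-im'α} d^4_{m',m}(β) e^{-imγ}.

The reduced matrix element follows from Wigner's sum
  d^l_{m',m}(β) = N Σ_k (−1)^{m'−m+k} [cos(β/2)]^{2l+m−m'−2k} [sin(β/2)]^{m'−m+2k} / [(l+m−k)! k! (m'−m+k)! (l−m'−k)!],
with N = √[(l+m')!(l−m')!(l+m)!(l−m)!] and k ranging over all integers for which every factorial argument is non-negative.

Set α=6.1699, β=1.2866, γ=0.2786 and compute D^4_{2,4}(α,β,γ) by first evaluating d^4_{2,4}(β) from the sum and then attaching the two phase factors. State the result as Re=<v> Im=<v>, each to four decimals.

Split into d^4_{2,4}(β=1.2866) × two z-phases.
With c≡cos(β/2)=0.800121 and s≡sin(β/2)=0.599839, N=[720·2·40320·1]^{1/2}=7619.763776
k: max(0,(4)−(2))=2 … min(4+(4),4−(2))=2
  k=2: (−1)^0·7619.7638/(1440)·0.8001^6·0.5998^2 = +0.499553
d^4_{2,4}(1.2866) = +0.499553
Attach z-rotation phases: D = e^{-i(2)(6.1699)}·(+0.499553)·e^{-i(4)(0.2786)} = +0.315266-0.387505i

Re=0.3153 Im=-0.3875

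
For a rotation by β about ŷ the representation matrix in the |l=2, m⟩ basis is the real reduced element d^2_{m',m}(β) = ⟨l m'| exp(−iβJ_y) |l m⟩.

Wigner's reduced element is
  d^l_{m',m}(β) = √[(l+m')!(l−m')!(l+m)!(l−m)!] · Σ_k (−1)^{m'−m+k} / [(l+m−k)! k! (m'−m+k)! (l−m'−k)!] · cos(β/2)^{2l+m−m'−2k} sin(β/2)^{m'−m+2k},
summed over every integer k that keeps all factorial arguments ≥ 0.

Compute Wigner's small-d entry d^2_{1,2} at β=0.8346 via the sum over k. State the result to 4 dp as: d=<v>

d^2_{1,2}(β=0.8346) via Wigner's sum:
c=cos(0.8346/2)=0.914187, s=sin(0.8346/2)=0.405294; N=√[6·1·24·1]=12.000000
The bounds max(0,m−m')=1 and min(l+m,l−m')=1 give 1 term
  k=1: (−1)^0·12.0000/(6)·0.9142^3·0.4053^1 = +0.619305
d^2_{1,2}(0.8346) = +0.619305

d=0.6193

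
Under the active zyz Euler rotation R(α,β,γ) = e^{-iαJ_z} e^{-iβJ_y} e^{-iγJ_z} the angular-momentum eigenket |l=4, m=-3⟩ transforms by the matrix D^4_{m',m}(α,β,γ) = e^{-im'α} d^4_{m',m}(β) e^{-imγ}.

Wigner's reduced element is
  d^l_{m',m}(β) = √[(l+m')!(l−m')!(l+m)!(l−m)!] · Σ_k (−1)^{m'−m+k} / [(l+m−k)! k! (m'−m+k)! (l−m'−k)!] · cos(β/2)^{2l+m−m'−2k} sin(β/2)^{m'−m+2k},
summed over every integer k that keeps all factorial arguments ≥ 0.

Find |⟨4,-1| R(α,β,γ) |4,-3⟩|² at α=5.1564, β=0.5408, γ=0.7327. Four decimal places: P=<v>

D^4_{-1,-3}(5.1564,0.5408,0.7327) = e^{-i·-1·5.1564}·d^4_{-1,-3}(0.5408)·e^{-i·-3·0.7327}. Compute d first:
With c≡cos(β/2)=0.963664 and s≡sin(β/2)=0.267117, N=[6·120·1·5040]^{1/2}=1904.940944
k∈{0,1} keeps every argument non-negative
  k=0: (−1)^2·1904.9409/(240)·0.9637^6·0.2671^2 = +0.453552
  k=1: (−1)^3·1904.9409/(144)·0.9637^4·0.2671^4 = -0.058080
d^4_{-1,-3}(0.5408) = +0.453552 -0.058080 = +0.395472
|D^4_{-1,-3}|² = |d^4_{-1,-3}(β)|² = (+0.395472)² = 0.156398 (the z-rotation phases have unit modulus)

P=0.1564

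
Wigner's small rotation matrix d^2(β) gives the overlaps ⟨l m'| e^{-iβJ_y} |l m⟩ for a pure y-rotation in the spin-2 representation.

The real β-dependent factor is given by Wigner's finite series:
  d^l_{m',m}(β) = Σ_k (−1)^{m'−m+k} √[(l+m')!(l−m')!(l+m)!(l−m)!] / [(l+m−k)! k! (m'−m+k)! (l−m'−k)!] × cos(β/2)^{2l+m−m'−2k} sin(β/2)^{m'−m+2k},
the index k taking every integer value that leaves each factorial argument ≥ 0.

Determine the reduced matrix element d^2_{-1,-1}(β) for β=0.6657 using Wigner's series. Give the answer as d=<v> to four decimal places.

d=0.5118

d^2_{-1,-1}(β=0.6657) via Wigner's sum:
c=cos(0.6657/2)=0.945115, s=sin(0.6657/2)=0.326738; N=√[1·6·1·6]=6.000000
k: max(0,(-1)−(-1))=0 … min(2+(-1),2−(-1))=1
  k=0: (−1)^0·6.0000/(6)·0.9451^4·0.3267^0 = +0.797882
  k=1: (−1)^1·6.0000/(2)·0.9451^2·0.3267^2 = -0.286081
d^2_{-1,-1}(0.6657) = +0.797882 -0.286081 = +0.511800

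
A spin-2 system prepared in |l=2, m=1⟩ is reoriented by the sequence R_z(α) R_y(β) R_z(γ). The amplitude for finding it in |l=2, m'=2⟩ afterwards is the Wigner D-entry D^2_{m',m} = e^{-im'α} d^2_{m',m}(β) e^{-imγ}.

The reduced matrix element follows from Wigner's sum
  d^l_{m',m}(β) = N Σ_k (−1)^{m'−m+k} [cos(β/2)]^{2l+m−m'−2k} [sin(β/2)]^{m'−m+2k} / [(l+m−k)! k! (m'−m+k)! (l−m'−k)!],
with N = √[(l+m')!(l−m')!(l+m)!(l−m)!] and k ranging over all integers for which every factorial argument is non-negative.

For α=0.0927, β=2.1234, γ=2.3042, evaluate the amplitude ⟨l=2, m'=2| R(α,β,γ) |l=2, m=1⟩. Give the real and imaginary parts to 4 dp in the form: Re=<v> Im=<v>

Re=0.1607 Im=0.1227

Split into d^2_{2,1}(β=2.1234) × two z-phases.
Half-angle: c=0.487388, s=0.873185. N=√(24·1·6·1)=12.000000
k∈{0} keeps every argument non-negative
  k=0: (−1)^1·12.0000/(6)·0.4874^3·0.8732^1 = -0.202191
d^2_{2,1}(2.1234) = -0.202191
Phases: e^{-i·(2)·0.0927}=+0.982863-0.184340i, e^{-i·(1)·2.3042}=-0.669402-0.742900i ⇒ D=+0.160717+0.122684i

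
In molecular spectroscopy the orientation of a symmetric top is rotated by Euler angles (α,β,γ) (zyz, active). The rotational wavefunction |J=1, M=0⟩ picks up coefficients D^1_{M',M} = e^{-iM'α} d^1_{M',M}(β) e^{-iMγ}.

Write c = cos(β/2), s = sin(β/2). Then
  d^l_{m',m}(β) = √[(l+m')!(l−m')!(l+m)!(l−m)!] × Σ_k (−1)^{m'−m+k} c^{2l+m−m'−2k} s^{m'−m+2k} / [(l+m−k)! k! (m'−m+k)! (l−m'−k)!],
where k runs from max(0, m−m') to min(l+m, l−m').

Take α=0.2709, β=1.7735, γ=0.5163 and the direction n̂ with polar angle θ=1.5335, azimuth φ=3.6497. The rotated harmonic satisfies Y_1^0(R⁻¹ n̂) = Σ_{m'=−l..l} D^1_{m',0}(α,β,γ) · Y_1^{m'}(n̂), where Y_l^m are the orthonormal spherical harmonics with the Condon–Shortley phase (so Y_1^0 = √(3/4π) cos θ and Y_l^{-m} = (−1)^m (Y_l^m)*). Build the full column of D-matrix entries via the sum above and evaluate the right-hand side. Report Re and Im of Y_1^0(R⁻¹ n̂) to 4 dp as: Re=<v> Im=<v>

Need the full column D^1_{m',0} for m'=−1..1 at α=0.2709, β=1.7735, γ=0.5163.
cos(β/2)=0.631934, sin(β/2)=0.775022
d^1_{-1,0}: single k=1 term ⇒ +0.692629;  D = +0.667369+0.185347i
d^1_{0,0}: k∈[0..1] ⇒ +0.399341 -0.600659 = -0.201318;  D = -0.201318+0.000000i
d^1_{1,0}: single k=0 term ⇒ -0.692629;  D = -0.667369+0.185347i
Y_1^{m'}(θ=1.5335,φ=3.6497) and Σ D·Y over m':
  (+0.6674+0.1853i)·(-0.3016+0.1680i)  (-0.2013+0.0000i)·(+0.0182+0.0000i)  (-0.6674+0.1853i)·(+0.3016+0.1680i)
Y_1^0(R⁻¹ n̂) = -0.468541+0.000000i

Re=-0.4685 Im=0.0000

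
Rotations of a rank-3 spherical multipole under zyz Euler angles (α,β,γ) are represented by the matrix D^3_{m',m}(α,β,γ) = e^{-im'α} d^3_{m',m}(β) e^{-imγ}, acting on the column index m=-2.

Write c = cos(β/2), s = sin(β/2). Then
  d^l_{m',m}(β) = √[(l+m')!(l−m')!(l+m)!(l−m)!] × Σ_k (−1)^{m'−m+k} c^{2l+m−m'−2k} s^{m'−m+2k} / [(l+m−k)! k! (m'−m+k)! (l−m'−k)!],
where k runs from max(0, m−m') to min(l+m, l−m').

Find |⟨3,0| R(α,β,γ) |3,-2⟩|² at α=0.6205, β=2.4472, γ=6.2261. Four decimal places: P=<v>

P=0.1857

D^3_{0,-2}(0.6205,2.4472,6.2261) = e^{-i·0·0.6205}·d^3_{0,-2}(2.4472)·e^{-i·-2·6.2261}. Compute d first:
With c≡cos(β/2)=0.340263 and s≡sin(β/2)=0.940330, N=[6·6·1·120]^{1/2}=65.726707
Admissible k: 0..1 (factorial args all ≥0)
  k=0: (−1)^2·65.7267/(12)·0.3403^4·0.9403^2 = +0.064920
  k=1: (−1)^3·65.7267/(12)·0.3403^2·0.9403^4 = -0.495806
d^3_{0,-2}(2.4472) = +0.064920 -0.495806 = -0.430885
|D^3_{0,-2}|² = |d^3_{0,-2}(β)|² = (-0.430885)² = 0.185662 (the z-rotation phases have unit modulus)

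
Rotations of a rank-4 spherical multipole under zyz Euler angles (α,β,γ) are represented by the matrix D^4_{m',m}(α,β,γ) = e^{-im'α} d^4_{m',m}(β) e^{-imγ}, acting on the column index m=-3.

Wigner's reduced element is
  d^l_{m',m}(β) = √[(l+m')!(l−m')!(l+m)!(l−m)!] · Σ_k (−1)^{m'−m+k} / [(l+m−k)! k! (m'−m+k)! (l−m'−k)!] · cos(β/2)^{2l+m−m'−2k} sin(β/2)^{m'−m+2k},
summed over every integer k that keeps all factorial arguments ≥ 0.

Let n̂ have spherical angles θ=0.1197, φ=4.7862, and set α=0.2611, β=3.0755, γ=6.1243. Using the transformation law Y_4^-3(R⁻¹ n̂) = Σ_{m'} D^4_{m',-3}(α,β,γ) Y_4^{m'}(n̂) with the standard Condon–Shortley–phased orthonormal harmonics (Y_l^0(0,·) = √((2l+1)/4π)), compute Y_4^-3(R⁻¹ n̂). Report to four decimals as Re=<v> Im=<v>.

Re=-0.0013 Im=0.0020

Need the full column D^4_{m',-3} for m'=−4..4 at α=0.2611, β=3.0755, γ=6.1243.
cos(β/2)=0.033040, sin(β/2)=0.999454
d^4_{-4,-3}: single k=1 term ⇒ +0.000000;  D = +0.000000+0.000000i
d^4_{-3,-3}: k∈[0..1] ⇒ +0.000000 -0.000000 = -0.000000;  D = -0.000000-0.000000i
d^4_{-2,-3}: k∈[0..1] ⇒ -0.000000 +0.000000 = +0.000000;  D = +0.000000+0.000000i
d^4_{-1,-3}: k∈[0..1] ⇒ +0.000000 -0.000016 = -0.000016;  D = -0.000015+0.000003i
d^4_{0,-3}: k∈[0..1] ⇒ -0.000000 +0.000426 = +0.000425;  D = +0.000378-0.000195i
d^4_{1,-3}: k∈[0..1] ⇒ +0.000016 -0.008636 = -0.008621;  D = -0.006379+0.005799i
d^4_{2,-3}: k∈[0..1] ⇒ -0.000404 +0.123154 = +0.122750;  D = +0.066440-0.103215i
d^4_{3,-3}: k∈[0..1] ⇒ +0.007617 -0.995640 = -0.988024;  D = -0.302196+0.940675i
d^4_{4,-3}: single k=0 term ⇒ -0.093096;  D = -0.004629+0.092980i
Y_4^{m'}(θ=0.1197,φ=4.7862) and Σ D·Y over m':
  (+0.0000+0.0000i)·(+0.0001-0.0000i)  (-0.0000-0.0000i)·(-0.0005-0.0021i)  (+0.0000+0.0000i)·(-0.0278+0.0041i)  (-0.0000+0.0000i)·(+0.0161+0.2182i)  (+0.0004-0.0002i)·(+0.7867+0.0000i)  (-0.0064+0.0058i)·(-0.0161+0.2182i)  (+0.0664-0.1032i)·(-0.0278-0.0041i)  (-0.3022+0.9407i)·(+0.0005-0.0021i)  (-0.0046+0.0930i)·(+0.0001+0.0000i)
Y_4^-3(R⁻¹ n̂) = -0.001344+0.002025i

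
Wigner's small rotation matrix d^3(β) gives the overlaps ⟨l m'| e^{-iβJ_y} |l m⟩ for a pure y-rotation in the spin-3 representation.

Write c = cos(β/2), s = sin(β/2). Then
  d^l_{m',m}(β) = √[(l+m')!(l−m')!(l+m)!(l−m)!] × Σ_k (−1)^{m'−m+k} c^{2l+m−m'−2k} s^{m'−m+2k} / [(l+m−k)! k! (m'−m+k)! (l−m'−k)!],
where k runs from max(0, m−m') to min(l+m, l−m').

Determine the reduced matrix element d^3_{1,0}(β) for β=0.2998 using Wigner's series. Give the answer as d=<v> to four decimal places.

d^3_{1,0}(β=0.2998) via Wigner's sum:
Half-angle: c=0.988786, s=0.149339. N=√(24·2·6·6)=41.569219
k∈{0,1,2} keeps every argument non-negative
  k=0: (−1)^1·41.5692/(12)·0.9888^5·0.1493^1 = -0.488963
  k=1: (−1)^2·41.5692/(4)·0.9888^3·0.1493^3 = +0.033461
  k=2: (−1)^3·41.5692/(12)·0.9888^1·0.1493^5 = -0.000254
d^3_{1,0}(0.2998) = -0.488963 +0.033461 -0.000254 = -0.455756

d=-0.4558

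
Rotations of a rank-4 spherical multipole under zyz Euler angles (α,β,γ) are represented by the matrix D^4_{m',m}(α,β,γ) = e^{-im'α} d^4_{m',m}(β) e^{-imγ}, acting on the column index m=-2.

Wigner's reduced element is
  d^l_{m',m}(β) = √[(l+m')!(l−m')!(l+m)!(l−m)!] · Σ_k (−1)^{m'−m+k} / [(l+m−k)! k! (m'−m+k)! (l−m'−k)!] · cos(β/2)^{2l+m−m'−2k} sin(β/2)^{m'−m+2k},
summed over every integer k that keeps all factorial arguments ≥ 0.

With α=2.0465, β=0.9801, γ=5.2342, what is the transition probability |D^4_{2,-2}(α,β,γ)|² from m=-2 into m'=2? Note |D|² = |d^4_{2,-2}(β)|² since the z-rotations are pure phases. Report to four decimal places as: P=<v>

P=0.1204

Split into d^4_{2,-2}(β=0.9801) × two z-phases.
With c≡cos(β/2)=0.882309 and s≡sin(β/2)=0.470670, N=[720·2·2·720]^{1/2}=1440.000000
k: max(0,(-2)−(2))=0 … min(4+(-2),4−(2))=2
  k=0: (−1)^4·1440.0000/(96)·0.8823^4·0.4707^4 = +0.446109
  k=1: (−1)^5·1440.0000/(120)·0.8823^2·0.4707^6 = -0.101560
  k=2: (−1)^6·1440.0000/(1440)·0.8823^0·0.4707^8 = +0.002408
d^4_{2,-2}(0.9801) = +0.446109 -0.101560 +0.002408 = +0.346957
|D^4_{2,-2}|² = |d^4_{2,-2}(β)|² = (+0.346957)² = 0.120379 (the z-rotation phases have unit modulus)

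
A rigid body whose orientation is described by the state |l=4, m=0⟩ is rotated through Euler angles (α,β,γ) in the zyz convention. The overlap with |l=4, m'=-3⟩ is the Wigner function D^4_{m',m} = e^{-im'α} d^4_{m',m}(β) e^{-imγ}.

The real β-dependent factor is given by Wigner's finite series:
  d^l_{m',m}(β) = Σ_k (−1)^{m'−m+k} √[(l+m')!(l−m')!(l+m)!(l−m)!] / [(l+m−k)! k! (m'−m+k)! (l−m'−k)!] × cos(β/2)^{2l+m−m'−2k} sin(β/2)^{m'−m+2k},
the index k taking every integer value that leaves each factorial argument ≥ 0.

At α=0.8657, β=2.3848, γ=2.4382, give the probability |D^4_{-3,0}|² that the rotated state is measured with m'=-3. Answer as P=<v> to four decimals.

First d^4_{-3,0}(β=2.3848), then the phase factors e^{-i(-3)α} and e^{-i(0)γ}:
With c≡cos(β/2)=0.369431 and s≡sin(β/2)=0.929258, N=[1·5040·24·24]^{1/2}=1703.830978
k: max(0,(0)−(-3))=3 … min(4+(0),4−(-3))=4
  k=3: (−1)^0·1703.8310/(144)·0.3694^5·0.9293^3 = +0.065334
  k=4: (−1)^1·1703.8310/(144)·0.3694^3·0.9293^5 = -0.413376
d^4_{-3,0}(2.3848) = +0.065334 -0.413376 = -0.348042
|D^4_{-3,0}|² = |d^4_{-3,0}(β)|² = (-0.348042)² = 0.121133 (the z-rotation phases have unit modulus)

P=0.1211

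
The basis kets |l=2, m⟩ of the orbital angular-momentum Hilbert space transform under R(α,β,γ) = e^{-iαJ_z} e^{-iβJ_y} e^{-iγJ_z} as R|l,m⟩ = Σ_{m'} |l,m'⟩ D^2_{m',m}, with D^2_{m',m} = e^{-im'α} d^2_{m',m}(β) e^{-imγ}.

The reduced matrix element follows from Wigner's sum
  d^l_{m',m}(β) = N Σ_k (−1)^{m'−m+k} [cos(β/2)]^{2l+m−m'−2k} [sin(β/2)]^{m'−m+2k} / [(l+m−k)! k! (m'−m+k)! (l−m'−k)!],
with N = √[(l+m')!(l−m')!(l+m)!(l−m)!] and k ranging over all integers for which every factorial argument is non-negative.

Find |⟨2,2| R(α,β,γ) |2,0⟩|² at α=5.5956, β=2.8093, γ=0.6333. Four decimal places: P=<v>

P=0.0042

Split into d^2_{2,0}(β=2.8093) × two z-phases.
With c≡cos(β/2)=0.165383 and s≡sin(β/2)=0.986229, N=[24·1·2·2]^{1/2}=9.797959
Admissible k: 0..0 (factorial args all ≥0)
  k=0: (−1)^2·9.7980/(4)·0.1654^2·0.9862^2 = +0.065165
d^2_{2,0}(2.8093) = +0.065165
|D^2_{2,0}|² = |d^2_{2,0}(β)|² = (+0.065165)² = 0.004246 (the z-rotation phases have unit modulus)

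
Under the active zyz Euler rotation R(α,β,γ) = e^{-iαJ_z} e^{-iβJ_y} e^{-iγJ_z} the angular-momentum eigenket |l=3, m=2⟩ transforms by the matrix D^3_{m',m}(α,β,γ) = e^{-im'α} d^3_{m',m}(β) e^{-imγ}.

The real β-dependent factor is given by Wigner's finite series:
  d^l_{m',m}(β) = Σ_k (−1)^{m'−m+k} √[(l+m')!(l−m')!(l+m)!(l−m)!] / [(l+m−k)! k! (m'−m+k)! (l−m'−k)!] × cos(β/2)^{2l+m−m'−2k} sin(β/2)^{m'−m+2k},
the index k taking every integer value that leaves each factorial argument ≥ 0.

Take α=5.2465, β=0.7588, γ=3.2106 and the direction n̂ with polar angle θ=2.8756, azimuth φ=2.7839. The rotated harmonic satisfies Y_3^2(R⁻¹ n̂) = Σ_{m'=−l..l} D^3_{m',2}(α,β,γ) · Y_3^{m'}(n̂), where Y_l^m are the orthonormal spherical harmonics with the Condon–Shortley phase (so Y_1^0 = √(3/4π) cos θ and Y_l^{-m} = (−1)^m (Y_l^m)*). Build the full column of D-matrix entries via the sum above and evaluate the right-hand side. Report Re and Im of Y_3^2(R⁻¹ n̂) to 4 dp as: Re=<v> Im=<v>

Re=-0.1828 Im=0.1730

Need the full column D^3_{m',2} for m'=−3..3 at α=5.2465, β=0.7588, γ=3.2106.
cos(β/2)=0.928887, sin(β/2)=0.370363
d^3_{-3,2}: single k=5 term ⇒ +0.015855;  D = -0.015766+0.001685i
d^3_{-2,2}: k∈[4..5] ⇒ +0.081172 -0.002581 = +0.078591;  D = -0.046971-0.063010i
d^3_{-1,2}: k∈[3..4] ⇒ +0.257515 -0.020469 = +0.237046;  D = +0.091457-0.218692i
d^3_{0,2}: k∈[2..3] ⇒ +0.559330 -0.088920 = +0.470410;  D = +0.465937-0.064718i
d^3_{1,2}: k∈[1..2] ⇒ +0.809920 -0.257515 = +0.552406;  D = +0.343956+0.432257i
d^3_{2,2}: k∈[0..1] ⇒ +0.642358 -0.510596 = +0.131763;  D = -0.046978+0.123103i
d^3_{3,2}: single k=0 term ⇒ -0.627362;  D = +0.618366-0.105861i
Y_3^{m'}(θ=2.8756,φ=2.7839) and Σ D·Y over m':
  (-0.0158+0.0017i)·(-0.0036-0.0067i)  (-0.0470-0.0630i)·(-0.0514-0.0447i)  (+0.0915-0.2187i)·(-0.2908-0.1087i)  (+0.4659-0.0647i)·(-0.5957+0.0000i)  (+0.3440+0.4323i)·(+0.2908-0.1087i)  (-0.0470+0.1231i)·(-0.0514+0.0447i)  (+0.6184-0.1059i)·(+0.0036-0.0067i)
Y_3^2(R⁻¹ n̂) = -0.182804+0.173036i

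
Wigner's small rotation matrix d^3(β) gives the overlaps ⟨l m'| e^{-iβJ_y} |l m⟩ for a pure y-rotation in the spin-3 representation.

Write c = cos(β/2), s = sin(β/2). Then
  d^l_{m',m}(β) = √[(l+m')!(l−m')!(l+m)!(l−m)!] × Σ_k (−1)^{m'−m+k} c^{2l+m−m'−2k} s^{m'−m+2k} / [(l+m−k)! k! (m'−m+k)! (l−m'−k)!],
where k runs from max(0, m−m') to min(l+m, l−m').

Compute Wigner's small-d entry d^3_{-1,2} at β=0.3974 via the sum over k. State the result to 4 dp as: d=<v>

d=0.0449

d^3_{-1,2}(β=0.3974) via Wigner's sum:
With c≡cos(β/2)=0.980324 and s≡sin(β/2)=0.197395, N=[2·24·120·1]^{1/2}=75.894664
k∈{3,4} keeps every argument non-negative
  k=3: (−1)^0·75.8947/(12)·0.9803^3·0.1974^3 = +0.045830
  k=4: (−1)^1·75.8947/(24)·0.9803^1·0.1974^5 = -0.000929
d^3_{-1,2}(0.3974) = +0.045830 -0.000929 = +0.044901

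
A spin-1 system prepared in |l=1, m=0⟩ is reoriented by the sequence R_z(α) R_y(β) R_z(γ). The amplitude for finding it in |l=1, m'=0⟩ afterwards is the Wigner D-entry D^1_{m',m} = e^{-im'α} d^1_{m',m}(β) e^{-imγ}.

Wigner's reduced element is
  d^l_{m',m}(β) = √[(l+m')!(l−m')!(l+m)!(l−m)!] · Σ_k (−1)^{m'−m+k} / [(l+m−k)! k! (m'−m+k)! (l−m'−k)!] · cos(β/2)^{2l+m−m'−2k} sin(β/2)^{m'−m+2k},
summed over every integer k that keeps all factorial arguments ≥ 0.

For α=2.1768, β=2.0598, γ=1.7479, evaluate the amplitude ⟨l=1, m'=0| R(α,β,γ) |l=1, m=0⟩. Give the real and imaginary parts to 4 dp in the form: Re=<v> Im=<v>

D^1_{0,0}(2.1768,2.0598,1.7479) = e^{-i·0·2.1768}·d^1_{0,0}(2.0598)·e^{-i·0·1.7479}. Compute d first:
With c≡cos(β/2)=0.514905 and s≡sin(β/2)=0.857248, N=[1·1·1·1]^{1/2}=1.000000
The bounds max(0,m−m')=0 and min(l+m,l−m')=1 give 2 terms
  k=0: (−1)^0·1.0000/(1)·0.5149^2·0.8572^0 = +0.265127
  k=1: (−1)^1·1.0000/(1)·0.5149^0·0.8572^2 = -0.734873
d^1_{0,0}(2.0598) = +0.265127 -0.734873 = -0.469747
D = (+1.000000+0.000000i)·(-0.469747)·(+1.000000+0.000000i) = -0.469747+0.000000i

Re=-0.4697 Im=0.0000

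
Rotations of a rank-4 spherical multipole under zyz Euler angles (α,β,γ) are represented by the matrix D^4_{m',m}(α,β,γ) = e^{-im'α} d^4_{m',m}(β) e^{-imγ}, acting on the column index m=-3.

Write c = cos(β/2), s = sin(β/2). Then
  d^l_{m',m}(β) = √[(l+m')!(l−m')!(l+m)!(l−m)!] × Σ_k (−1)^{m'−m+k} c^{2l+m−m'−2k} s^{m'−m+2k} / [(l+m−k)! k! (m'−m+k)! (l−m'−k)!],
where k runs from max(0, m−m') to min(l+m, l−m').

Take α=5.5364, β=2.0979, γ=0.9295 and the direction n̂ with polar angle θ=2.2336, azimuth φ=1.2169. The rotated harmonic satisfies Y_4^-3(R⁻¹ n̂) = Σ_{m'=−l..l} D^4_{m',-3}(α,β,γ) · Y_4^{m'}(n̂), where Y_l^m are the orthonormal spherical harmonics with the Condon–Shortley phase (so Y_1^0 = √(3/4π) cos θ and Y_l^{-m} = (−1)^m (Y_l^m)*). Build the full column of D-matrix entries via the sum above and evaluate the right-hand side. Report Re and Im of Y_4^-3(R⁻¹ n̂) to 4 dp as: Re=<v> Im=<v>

Need the full column D^4_{m',-3} for m'=−4..4 at α=5.5364, β=2.0979, γ=0.9295.
cos(β/2)=0.498482, sin(β/2)=0.866900
d^4_{-4,-3}: single k=1 term ⇒ +0.018752;  D = +0.018384-0.003701i
d^4_{-3,-3}: k∈[0..1] ⇒ +0.003812 -0.080711 = -0.076898;  D = -0.065632-0.040072i
d^4_{-2,-3}: k∈[0..1] ⇒ -0.024807 +0.225081 = +0.200274;  D = +0.054551+0.192701i
d^4_{-1,-3}: k∈[0..1] ⇒ +0.091517 -0.461309 = -0.369792;  D = +0.167776-0.329541i
d^4_{0,-3}: k∈[0..1] ⇒ -0.237256 +0.717558 = +0.480302;  D = -0.450671+0.166089i
d^4_{1,-3}: k∈[0..1] ⇒ +0.461309 -0.837112 = -0.375803;  D = +0.347053+0.144158i
d^4_{2,-3}: k∈[0..1] ⇒ -0.680735 +0.686273 = +0.005538;  D = -0.002310-0.005033i
d^4_{3,-3}: k∈[0..1] ⇒ +0.738263 -0.318972 = +0.419291;  D = +0.130488-0.398469i
d^4_{4,-3}: single k=0 term ⇒ -0.518774;  D = -0.453378+0.252141i
Y_4^{m'}(θ=2.2336,φ=1.2169) and Σ D·Y over m':
  (+0.0184-0.0037i)·(+0.0264+0.1688i)  (-0.0656-0.0401i)·(+0.3294-0.1839i)  (+0.0546+0.1927i)·(-0.2607-0.2230i)  (+0.1678-0.3295i)·(+0.0278-0.0752i)  (-0.4507+0.1661i)·(-0.3535+0.0000i)  (+0.3471+0.1442i)·(-0.0278-0.0752i)  (-0.0023-0.0050i)·(-0.2607+0.2230i)  (+0.1305-0.3985i)·(-0.3294-0.1839i)  (-0.4534+0.2521i)·(+0.0264-0.1688i)
Y_4^-3(R⁻¹ n̂) = +0.057309+0.020117i

Re=0.0573 Im=0.0201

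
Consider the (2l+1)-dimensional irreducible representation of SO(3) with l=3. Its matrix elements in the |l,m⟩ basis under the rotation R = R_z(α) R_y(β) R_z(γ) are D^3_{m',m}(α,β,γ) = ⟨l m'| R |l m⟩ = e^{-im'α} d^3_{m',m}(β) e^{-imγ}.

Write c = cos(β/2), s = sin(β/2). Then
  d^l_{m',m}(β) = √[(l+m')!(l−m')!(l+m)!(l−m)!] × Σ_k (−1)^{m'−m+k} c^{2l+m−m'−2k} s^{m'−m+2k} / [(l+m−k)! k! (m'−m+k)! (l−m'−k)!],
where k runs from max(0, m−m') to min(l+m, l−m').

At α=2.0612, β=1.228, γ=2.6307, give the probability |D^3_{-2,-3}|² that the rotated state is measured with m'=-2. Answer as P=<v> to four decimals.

P=0.2650

Split into d^3_{-2,-3}(β=1.228) × two z-phases.
c=cos(1.228/2)=0.817350, s=sin(1.228/2)=0.576141; N=√[1·120·1·720]=293.938769
k: max(0,(-3)−(-2))=0 … min(3+(-3),3−(-2))=0
  k=0: (−1)^1·293.9388/(120)·0.8173^5·0.5761^1 = -0.514808
d^3_{-2,-3}(1.228) = -0.514808
|D^3_{-2,-3}|² = |d^3_{-2,-3}(β)|² = (-0.514808)² = 0.265027 (the z-rotation phases have unit modulus)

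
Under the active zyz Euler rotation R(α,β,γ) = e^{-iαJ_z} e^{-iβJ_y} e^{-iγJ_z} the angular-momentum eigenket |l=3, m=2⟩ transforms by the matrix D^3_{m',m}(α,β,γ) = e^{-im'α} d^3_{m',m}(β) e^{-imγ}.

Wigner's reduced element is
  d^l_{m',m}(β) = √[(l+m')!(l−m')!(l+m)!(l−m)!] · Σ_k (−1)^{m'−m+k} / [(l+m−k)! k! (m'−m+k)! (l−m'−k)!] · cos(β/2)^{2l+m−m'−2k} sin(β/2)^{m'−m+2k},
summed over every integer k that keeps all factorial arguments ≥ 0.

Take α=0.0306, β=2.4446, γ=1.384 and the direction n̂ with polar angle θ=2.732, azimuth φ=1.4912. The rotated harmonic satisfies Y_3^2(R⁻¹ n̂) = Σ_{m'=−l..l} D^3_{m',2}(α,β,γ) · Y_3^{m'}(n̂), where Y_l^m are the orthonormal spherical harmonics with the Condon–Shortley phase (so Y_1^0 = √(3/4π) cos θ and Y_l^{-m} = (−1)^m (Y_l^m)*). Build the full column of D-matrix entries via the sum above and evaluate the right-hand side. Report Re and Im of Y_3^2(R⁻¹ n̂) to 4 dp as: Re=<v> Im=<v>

Need the full column D^3_{m',2} for m'=−3..3 at α=0.0306, β=2.4446, γ=1.384.
cos(β/2)=0.341485, sin(β/2)=0.939887
d^3_{-3,2}: single k=5 term ⇒ +0.613516;  D = -0.548266-0.275330i
d^3_{-2,2}: k∈[4..5] ⇒ +0.455005 -0.689373 = -0.234369;  D = +0.212562+0.098721i
d^3_{-1,2}: k∈[3..4] ⇒ +0.209109 -0.792046 = -0.582937;  D = +0.535964+0.229256i
d^3_{0,2}: k∈[2..3] ⇒ +0.065796 -0.498433 = -0.432637;  D = +0.402795+0.157896i
d^3_{1,2}: k∈[1..2] ⇒ +0.013802 -0.209109 = -0.195307;  D = +0.183931+0.065683i
d^3_{2,2}: k∈[0..1] ⇒ +0.001586 -0.060063 = -0.058477;  D = +0.055647+0.017972i
d^3_{3,2}: single k=0 term ⇒ -0.010691;  D = +0.010269+0.002973i
Y_3^{m'}(θ=2.732,φ=1.4912) and Σ D·Y over m':
  (-0.5483-0.2753i)·(-0.0062+0.0256i)  (+0.2126+0.0987i)·(+0.1468+0.0236i)  (+0.5360+0.2293i)·(+0.0328-0.4114i)  (+0.4028+0.1579i)·(-0.4132+0.0000i)  (+0.1839+0.0657i)·(-0.0328-0.4114i)  (+0.0556+0.0180i)·(+0.1468-0.0236i)  (+0.0103+0.0030i)·(+0.0062+0.0256i)
Y_3^2(R⁻¹ n̂) = +0.014400-0.347281i

Re=0.0144 Im=-0.3473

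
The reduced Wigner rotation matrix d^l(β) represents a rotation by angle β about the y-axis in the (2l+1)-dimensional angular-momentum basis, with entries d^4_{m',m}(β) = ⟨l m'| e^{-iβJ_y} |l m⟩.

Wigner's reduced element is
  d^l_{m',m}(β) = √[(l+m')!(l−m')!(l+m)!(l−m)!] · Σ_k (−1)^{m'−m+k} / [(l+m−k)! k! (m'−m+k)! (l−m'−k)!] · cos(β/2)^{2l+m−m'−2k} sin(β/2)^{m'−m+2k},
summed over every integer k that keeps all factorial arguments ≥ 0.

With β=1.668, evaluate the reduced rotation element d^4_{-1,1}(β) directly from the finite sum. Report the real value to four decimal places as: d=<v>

d^4_{-1,1}(β=1.668) via Wigner's sum:
With c≡cos(β/2)=0.671919 and s≡sin(β/2)=0.740625, N=[6·120·120·6]^{1/2}=720.000000
k∈{2,3,4,5} keeps every argument non-negative
  k=2: (−1)^0·720.0000/(72)·0.6719^6·0.7406^2 = +0.504774
  k=3: (−1)^1·720.0000/(24)·0.6719^4·0.7406^4 = -1.839846
  k=4: (−1)^2·720.0000/(48)·0.6719^2·0.7406^6 = +1.117673
  k=5: (−1)^3·720.0000/(720)·0.6719^0·0.7406^8 = -0.090529
d^4_{-1,1}(1.668) = +0.504774 -1.839846 +1.117673 -0.090529 = -0.307928

d=-0.3079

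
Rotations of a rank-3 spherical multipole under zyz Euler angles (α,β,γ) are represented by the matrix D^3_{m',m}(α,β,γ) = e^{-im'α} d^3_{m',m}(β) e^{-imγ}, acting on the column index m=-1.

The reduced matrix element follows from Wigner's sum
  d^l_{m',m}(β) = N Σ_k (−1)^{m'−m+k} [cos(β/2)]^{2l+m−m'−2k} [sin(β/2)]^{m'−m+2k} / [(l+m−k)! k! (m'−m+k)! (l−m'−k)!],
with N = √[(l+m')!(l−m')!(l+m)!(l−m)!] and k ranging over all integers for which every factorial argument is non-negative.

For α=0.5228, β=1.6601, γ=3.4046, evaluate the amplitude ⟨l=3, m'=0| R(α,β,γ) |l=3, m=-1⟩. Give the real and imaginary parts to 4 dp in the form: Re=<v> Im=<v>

Re=-0.3999 Im=-0.1077

First d^3_{0,-1}(β=1.6601), then the phase factors e^{-i(0)α} and e^{-i(-1)γ}:
c=cos(1.6601/2)=0.674839, s=sin(1.6601/2)=0.737965; N=√[6·6·2·24]=41.569219
Admissible k: 0..2 (factorial args all ≥0)
  k=0: (−1)^1·41.5692/(12)·0.6748^5·0.7380^1 = -0.357789
  k=1: (−1)^2·41.5692/(4)·0.6748^3·0.7380^3 = +1.283570
  k=2: (−1)^3·41.5692/(12)·0.6748^1·0.7380^5 = -0.511646
d^3_{0,-1}(1.6601) = -0.357789 +1.283570 -0.511646 = +0.414135
Phases: e^{-i·(0)·0.5228}=+1.000000+0.000000i, e^{-i·(-1)·3.4046}=-0.965612-0.259986i ⇒ D=-0.399894-0.107669i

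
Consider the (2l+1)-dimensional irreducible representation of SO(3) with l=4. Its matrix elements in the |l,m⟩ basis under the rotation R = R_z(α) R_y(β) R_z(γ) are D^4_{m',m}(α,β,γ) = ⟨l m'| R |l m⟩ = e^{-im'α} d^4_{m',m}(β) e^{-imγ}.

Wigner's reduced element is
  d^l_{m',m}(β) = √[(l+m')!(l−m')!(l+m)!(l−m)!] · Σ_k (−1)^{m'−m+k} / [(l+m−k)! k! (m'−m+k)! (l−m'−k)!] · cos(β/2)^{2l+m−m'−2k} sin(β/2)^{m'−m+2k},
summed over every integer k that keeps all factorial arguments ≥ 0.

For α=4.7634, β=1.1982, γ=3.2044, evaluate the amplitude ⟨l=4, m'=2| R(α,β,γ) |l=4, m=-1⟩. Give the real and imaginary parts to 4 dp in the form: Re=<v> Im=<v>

First d^4_{2,-1}(β=1.1982), then the phase factors e^{-i(2)α} and e^{-i(-1)γ}:
With c≡cos(β/2)=0.825843 and s≡sin(β/2)=0.563899, N=[720·2·6·120]^{1/2}=1018.233765
Admissible k: 0..2 (factorial args all ≥0)
  k=0: (−1)^3·1018.2338/(72)·0.8258^5·0.5639^3 = -0.974111
  k=1: (−1)^4·1018.2338/(48)·0.8258^3·0.5639^5 = +0.681252
  k=2: (−1)^5·1018.2338/(240)·0.8258^1·0.5639^7 = -0.063525
d^4_{2,-1}(1.1982) = -0.974111 +0.681252 -0.063525 = -0.356385
Phases: e^{-i·(2)·4.7634}=-0.994800+0.101845i, e^{-i·(-1)·3.2044}=-0.998028-0.062766i ⇒ D=-0.356111+0.013972i

Re=-0.3561 Im=0.0140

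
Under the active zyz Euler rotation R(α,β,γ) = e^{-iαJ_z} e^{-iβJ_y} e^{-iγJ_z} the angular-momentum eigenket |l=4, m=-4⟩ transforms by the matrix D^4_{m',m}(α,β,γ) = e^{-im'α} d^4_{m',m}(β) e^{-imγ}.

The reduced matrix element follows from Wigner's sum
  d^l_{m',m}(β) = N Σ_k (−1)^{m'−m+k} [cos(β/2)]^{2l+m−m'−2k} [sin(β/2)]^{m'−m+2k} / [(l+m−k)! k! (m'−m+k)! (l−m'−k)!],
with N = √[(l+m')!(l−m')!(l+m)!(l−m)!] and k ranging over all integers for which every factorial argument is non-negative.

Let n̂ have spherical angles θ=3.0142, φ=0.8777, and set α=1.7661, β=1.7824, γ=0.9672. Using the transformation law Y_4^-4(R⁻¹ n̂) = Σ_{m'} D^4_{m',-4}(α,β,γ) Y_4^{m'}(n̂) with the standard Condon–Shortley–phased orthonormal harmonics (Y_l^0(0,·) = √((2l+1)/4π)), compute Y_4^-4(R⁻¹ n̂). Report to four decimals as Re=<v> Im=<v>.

Re=-0.1558 Im=-0.3387

Need the full column D^4_{m',-4} for m'=−4..4 at α=1.7661, β=1.7824, γ=0.9672.
cos(β/2)=0.628479, sin(β/2)=0.777826
d^4_{-4,-4}: single k=0 term ⇒ +0.024340;  D = -0.001517-0.024293i
d^4_{-3,-4}: single k=0 term ⇒ -0.085205;  D = +0.082392-0.021713i
d^4_{-2,-4}: single k=0 term ⇒ +0.197283;  D = +0.086341+0.177386i
d^4_{-1,-4}: single k=0 term ⇒ -0.345300;  D = -0.275246+0.208499i
d^4_{0,-4}: single k=0 term ⇒ +0.477797;  D = -0.356930-0.317633i
d^4_{1,-4}: single k=0 term ⇒ -0.528908;  D = +0.268249-0.455836i
d^4_{2,-4}: single k=0 term ⇒ +0.462868;  D = +0.436893+0.152876i
d^4_{3,-4}: single k=0 term ⇒ -0.306207;  D = -0.043122+0.303155i
d^4_{4,-4}: single k=0 term ⇒ +0.133987;  D = -0.133791+0.007233i
Y_4^{m'}(θ=3.0142,φ=0.8777) and Σ D·Y over m':
  (-0.0015-0.0243i)·(-0.0001+0.0000i)  (+0.0824-0.0217i)·(+0.0022+0.0012i)  (+0.0863+0.1774i)·(-0.0058-0.0312i)  (-0.2752+0.2085i)·(-0.1481+0.1783i)  (-0.3569-0.3176i)·(+0.7789+0.0000i)  (+0.2682-0.4558i)·(+0.1481+0.1783i)  (+0.4369+0.1529i)·(-0.0058+0.0312i)  (-0.0431+0.3032i)·(-0.0022+0.0012i)  (-0.1338+0.0072i)·(-0.0001-0.0000i)
Y_4^-4(R⁻¹ n̂) = -0.155809-0.338668i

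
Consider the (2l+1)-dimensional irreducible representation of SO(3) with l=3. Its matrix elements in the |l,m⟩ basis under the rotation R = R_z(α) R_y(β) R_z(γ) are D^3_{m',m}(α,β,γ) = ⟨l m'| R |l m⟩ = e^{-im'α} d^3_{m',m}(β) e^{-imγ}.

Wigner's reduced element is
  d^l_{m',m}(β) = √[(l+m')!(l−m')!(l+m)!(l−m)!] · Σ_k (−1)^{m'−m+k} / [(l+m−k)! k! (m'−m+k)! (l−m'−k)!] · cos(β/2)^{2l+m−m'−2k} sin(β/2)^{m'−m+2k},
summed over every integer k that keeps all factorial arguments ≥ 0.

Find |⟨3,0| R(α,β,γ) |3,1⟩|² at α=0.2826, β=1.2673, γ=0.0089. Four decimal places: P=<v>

P=0.0523

First d^3_{0,1}(β=1.2673), then the phase factors e^{-i(0)α} and e^{-i(1)γ}:
With c≡cos(β/2)=0.805872 and s≡sin(β/2)=0.592090, N=[6·6·24·2]^{1/2}=41.569219
Admissible k: 1..3 (factorial args all ≥0)
  k=1: (−1)^0·41.5692/(12)·0.8059^5·0.5921^1 = +0.697121
  k=2: (−1)^1·41.5692/(4)·0.8059^3·0.5921^3 = -1.128946
  k=3: (−1)^2·41.5692/(12)·0.8059^1·0.5921^5 = +0.203140
d^3_{0,1}(1.2673) = +0.697121 -1.128946 +0.203140 = -0.228685
|D^3_{0,1}|² = |d^3_{0,1}(β)|² = (-0.228685)² = 0.052297 (the z-rotation phases have unit modulus)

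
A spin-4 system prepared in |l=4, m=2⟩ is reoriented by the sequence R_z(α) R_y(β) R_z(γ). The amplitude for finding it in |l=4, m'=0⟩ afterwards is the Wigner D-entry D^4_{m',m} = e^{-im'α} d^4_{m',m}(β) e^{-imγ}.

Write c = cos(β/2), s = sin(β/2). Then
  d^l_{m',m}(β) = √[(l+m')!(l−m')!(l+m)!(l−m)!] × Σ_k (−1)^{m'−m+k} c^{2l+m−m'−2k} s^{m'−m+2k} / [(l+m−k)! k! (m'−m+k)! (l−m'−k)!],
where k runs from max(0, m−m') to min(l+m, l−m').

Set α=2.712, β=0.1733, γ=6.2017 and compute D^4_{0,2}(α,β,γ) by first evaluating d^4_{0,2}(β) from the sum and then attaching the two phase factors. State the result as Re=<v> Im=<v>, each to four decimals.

Re=0.0672 Im=0.0110

First d^4_{0,2}(β=0.1733), then the phase factors e^{-i(0)α} and e^{-i(2)γ}:
With c≡cos(β/2)=0.996248 and s≡sin(β/2)=0.086542, N=[24·24·720·2]^{1/2}=910.735966
The bounds max(0,m−m')=2 and min(l+m,l−m')=4 give 3 terms
  k=2: (−1)^0·910.7360/(96)·0.9962^6·0.0865^2 = +0.069467
  k=3: (−1)^1·910.7360/(36)·0.9962^4·0.0865^4 = -0.001398
  k=4: (−1)^2·910.7360/(96)·0.9962^2·0.0865^6 = +0.000004
d^4_{0,2}(0.1733) = +0.069467 -0.001398 +0.000004 = +0.068073
D = (+1.000000+0.000000i)·(+0.068073)·(+0.986750+0.162250i) = +0.067171+0.011045i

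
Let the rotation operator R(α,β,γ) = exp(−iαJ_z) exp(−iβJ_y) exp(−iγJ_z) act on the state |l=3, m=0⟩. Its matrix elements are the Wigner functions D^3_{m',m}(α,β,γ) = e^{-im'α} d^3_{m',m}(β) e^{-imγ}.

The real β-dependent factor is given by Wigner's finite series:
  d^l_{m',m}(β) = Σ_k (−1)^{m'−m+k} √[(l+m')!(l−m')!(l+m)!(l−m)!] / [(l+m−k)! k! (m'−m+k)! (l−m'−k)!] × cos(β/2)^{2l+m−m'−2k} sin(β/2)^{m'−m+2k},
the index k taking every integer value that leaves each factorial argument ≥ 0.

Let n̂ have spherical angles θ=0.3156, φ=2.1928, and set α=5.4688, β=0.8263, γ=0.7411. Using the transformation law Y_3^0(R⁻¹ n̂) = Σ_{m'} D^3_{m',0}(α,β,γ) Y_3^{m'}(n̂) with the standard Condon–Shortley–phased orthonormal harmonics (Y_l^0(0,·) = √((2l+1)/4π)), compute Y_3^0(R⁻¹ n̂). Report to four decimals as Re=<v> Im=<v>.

Re=-0.3317 Im=0.0000

Need the full column D^3_{m',0} for m'=−3..3 at α=5.4688, β=0.8263, γ=0.7411.
cos(β/2)=0.915861, sin(β/2)=0.401496
d^3_{-3,0}: single k=3 term ⇒ +0.222355;  D = -0.170291-0.142979i
d^3_{-2,0}: k∈[2..3] ⇒ +0.621214 -0.119384 = +0.501830;  D = -0.029077-0.500987i
d^3_{-1,0}: k∈[1..3] ⇒ +0.896229 -0.516707 +0.033100 = +0.412622;  D = +0.283189-0.300102i
d^3_{0,0}: k∈[0..3] ⇒ +0.590169 -1.020759 +0.196168 -0.004189 = -0.238611;  D = -0.238611+0.000000i
d^3_{1,0}: k∈[0..2] ⇒ -0.896229 +0.516707 -0.033100 = -0.412622;  D = -0.283189-0.300102i
d^3_{2,0}: k∈[0..1] ⇒ +0.621214 -0.119384 = +0.501830;  D = -0.029077+0.500987i
d^3_{3,0}: single k=0 term ⇒ -0.222355;  D = +0.170291-0.142979i
Y_3^{m'}(θ=0.3156,φ=2.1928) and Σ D·Y over m':
  (-0.1703-0.1430i)·(+0.0119-0.0036i)  (-0.0291-0.5010i)·(-0.0300+0.0886i)  (+0.2832-0.3001i)·(-0.2056-0.2868i)  (-0.2386+0.0000i)·(+0.5386+0.0000i)  (-0.2832-0.3001i)·(+0.2056-0.2868i)  (-0.0291+0.5010i)·(-0.0300-0.0886i)  (+0.1703-0.1430i)·(-0.0119-0.0036i)
Y_3^0(R⁻¹ n̂) = -0.331679+0.000000i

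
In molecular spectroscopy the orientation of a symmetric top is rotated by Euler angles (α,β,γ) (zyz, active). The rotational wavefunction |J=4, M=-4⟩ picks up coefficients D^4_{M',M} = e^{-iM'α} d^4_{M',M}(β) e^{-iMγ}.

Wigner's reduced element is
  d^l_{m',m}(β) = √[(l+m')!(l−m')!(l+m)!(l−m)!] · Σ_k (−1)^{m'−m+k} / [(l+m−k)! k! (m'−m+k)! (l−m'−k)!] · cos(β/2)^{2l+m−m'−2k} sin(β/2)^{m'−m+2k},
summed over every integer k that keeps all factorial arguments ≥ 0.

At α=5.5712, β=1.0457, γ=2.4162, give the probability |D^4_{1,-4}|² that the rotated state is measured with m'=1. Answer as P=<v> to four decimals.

First d^4_{1,-4}(β=1.0457), then the phase factors e^{-i(1)α} and e^{-i(-4)γ}:
c=cos(1.0457/2)=0.866400, s=sin(1.0457/2)=0.499351; N=√[120·6·1·40320]=5387.986637
Admissible k: 0..0 (factorial args all ≥0)
  k=0: (−1)^5·5387.9866/(720)·0.8664^3·0.4994^5 = -0.151105
d^4_{1,-4}(1.0457) = -0.151105
|D^4_{1,-4}|² = |d^4_{1,-4}(β)|² = (-0.151105)² = 0.022833 (the z-rotation phases have unit modulus)

P=0.0228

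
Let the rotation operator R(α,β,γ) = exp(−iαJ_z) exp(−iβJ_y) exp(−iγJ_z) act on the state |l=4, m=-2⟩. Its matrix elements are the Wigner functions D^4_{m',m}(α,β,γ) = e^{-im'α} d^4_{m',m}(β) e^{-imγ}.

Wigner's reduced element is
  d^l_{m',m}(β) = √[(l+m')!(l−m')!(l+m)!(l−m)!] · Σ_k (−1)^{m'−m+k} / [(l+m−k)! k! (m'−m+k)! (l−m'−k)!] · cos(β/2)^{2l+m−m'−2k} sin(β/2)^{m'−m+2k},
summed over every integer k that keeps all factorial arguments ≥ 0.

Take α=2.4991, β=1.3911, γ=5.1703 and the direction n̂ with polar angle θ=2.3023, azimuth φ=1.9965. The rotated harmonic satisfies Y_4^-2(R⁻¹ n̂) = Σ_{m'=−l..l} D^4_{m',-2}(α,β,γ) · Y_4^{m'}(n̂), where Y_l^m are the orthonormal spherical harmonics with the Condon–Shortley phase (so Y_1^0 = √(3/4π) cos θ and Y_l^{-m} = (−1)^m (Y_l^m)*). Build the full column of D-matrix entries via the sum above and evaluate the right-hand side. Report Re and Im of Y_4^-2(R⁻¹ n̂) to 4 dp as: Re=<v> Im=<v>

Re=0.0467 Im=-0.2162

Need the full column D^4_{m',-2} for m'=−4..4 at α=2.4991, β=1.3911, γ=5.1703.
cos(β/2)=0.767701, sin(β/2)=0.640808
d^4_{-4,-2}: single k=2 term ⇒ +0.444824;  D = +0.037034+0.443280i
d^4_{-3,-2}: k∈[1..2] ⇒ +0.376824 -0.787644 = -0.410821;  D = -0.217923+0.348258i
d^4_{-2,-2}: k∈[0..2] ⇒ +0.120653 -1.008767 +0.878560 = -0.009553;  D = +0.008910-0.003447i
d^4_{-1,-2}: k∈[0..2] ⇒ -0.427278 +1.488508 -0.691402 = +0.369828;  D = +0.356099+0.099831i
d^4_{0,-2}: k∈[0..2] ⇒ +0.797500 -1.481734 +0.387144 = -0.297090;  D = +0.180969+0.235612i
d^4_{1,-2}: k∈[0..2] ⇒ -0.992339 +1.037103 -0.144518 = -0.099754;  D = -0.001245-0.099746i
d^4_{2,-2}: k∈[0..2] ⇒ +0.878560 -0.489703 +0.028433 = +0.417291;  D = +0.245848-0.337180i
d^4_{3,-2}: k∈[0..1] ⇒ -0.548784 +0.127453 = -0.421330;  D = +0.402724-0.123824i
d^4_{4,-2}: single k=0 term ⇒ +0.215939;  D = +0.203273+0.072867i
Y_4^{m'}(θ=2.3023,φ=1.9965) and Σ D·Y over m':
  (+0.0370+0.4433i)·(-0.0179-0.1345i)  (-0.2179+0.3483i)·(-0.3298-0.0997i)  (+0.0089-0.0034i)·(-0.2592+0.2959i)  (+0.3561+0.0998i)·(+0.0120+0.0264i)  (+0.1810+0.2356i)·(-0.3615+0.0000i)  (-0.0012-0.0997i)·(-0.0120+0.0264i)  (+0.2458-0.3372i)·(-0.2592-0.2959i)  (+0.4027-0.1238i)·(+0.3298-0.0997i)  (+0.2033+0.0729i)·(-0.0179+0.1345i)
Y_4^-2(R⁻¹ n̂) = +0.046692-0.216214i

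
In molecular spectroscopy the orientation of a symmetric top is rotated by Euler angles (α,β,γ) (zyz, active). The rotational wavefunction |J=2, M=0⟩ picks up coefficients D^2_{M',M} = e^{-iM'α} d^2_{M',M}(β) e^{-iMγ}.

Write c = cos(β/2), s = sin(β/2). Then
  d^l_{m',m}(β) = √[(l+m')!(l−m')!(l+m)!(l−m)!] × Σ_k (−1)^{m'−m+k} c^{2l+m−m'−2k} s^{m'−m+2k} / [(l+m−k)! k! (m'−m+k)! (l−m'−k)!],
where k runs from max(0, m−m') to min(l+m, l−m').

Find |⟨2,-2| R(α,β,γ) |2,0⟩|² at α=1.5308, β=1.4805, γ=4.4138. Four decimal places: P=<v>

Split into d^2_{-2,0}(β=1.4805) × two z-phases.
With c≡cos(β/2)=0.738300 and s≡sin(β/2)=0.674473, N=[1·24·2·2]^{1/2}=9.797959
k∈{2} keeps every argument non-negative
  k=2: (−1)^0·9.7980/(4)·0.7383^2·0.6745^2 = +0.607393
d^2_{-2,0}(1.4805) = +0.607393
|D^2_{-2,0}|² = |d^2_{-2,0}(β)|² = (+0.607393)² = 0.368926 (the z-rotation phases have unit modulus)

P=0.3689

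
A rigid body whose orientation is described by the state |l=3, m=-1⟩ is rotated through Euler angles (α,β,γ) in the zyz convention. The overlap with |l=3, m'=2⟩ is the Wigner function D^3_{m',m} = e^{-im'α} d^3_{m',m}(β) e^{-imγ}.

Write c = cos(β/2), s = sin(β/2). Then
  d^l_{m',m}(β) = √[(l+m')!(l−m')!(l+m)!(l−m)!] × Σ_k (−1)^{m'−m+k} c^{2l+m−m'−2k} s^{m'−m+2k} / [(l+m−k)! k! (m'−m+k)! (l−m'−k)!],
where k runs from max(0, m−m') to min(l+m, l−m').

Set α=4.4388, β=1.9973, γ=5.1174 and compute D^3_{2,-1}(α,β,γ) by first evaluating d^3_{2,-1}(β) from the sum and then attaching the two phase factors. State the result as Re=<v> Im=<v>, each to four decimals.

First d^3_{2,-1}(β=1.9973), then the phase factors e^{-i(2)α} and e^{-i(-1)γ}:
Half-angle: c=0.541438, s=0.840741. N=√(120·1·2·24)=75.894664
k: max(0,(-1)−(2))=0 … min(3+(-1),3−(2))=1
  k=0: (−1)^3·75.8947/(12)·0.5414^3·0.8407^3 = -0.596571
  k=1: (−1)^4·75.8947/(24)·0.5414^1·0.8407^5 = +0.719216
d^3_{2,-1}(1.9973) = -0.596571 +0.719216 = +0.122645
D = (-0.853996-0.520279i)·(+0.122645)·(+0.394029-0.919098i) = -0.099917+0.071122i

Re=-0.0999 Im=0.0711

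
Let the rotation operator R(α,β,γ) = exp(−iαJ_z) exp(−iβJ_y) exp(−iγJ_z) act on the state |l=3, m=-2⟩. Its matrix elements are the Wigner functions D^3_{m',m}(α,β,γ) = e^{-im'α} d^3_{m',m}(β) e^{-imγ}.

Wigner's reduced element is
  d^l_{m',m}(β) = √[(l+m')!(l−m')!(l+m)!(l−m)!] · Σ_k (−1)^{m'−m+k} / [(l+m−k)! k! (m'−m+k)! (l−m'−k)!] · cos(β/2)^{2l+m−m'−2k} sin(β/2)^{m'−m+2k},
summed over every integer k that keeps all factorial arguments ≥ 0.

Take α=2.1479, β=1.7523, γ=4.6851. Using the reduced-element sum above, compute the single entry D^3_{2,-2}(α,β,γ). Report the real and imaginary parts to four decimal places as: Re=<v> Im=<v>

Re=0.1800 Im=-0.4752

D^3_{2,-2}(2.1479,1.7523,4.6851) = e^{-i·2·2.1479}·d^3_{2,-2}(1.7523)·e^{-i·-2·4.6851}. Compute d first:
c=cos(1.7523/2)=0.640114, s=sin(1.7523/2)=0.768280; N=√[120·1·1·120]=120.000000
k∈{0,1} keeps every argument non-negative
  k=0: (−1)^4·120.0000/(24)·0.6401^2·0.7683^4 = +0.713777
  k=1: (−1)^5·120.0000/(120)·0.6401^0·0.7683^6 = -0.205645
d^3_{2,-2}(1.7523) = +0.713777 -0.205645 = +0.508133
Phases: e^{-i·(2)·2.1479}=-0.404644+0.914475i, e^{-i·(-2)·4.6851}=-0.998511+0.054551i ⇒ D=+0.179958-0.475199i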